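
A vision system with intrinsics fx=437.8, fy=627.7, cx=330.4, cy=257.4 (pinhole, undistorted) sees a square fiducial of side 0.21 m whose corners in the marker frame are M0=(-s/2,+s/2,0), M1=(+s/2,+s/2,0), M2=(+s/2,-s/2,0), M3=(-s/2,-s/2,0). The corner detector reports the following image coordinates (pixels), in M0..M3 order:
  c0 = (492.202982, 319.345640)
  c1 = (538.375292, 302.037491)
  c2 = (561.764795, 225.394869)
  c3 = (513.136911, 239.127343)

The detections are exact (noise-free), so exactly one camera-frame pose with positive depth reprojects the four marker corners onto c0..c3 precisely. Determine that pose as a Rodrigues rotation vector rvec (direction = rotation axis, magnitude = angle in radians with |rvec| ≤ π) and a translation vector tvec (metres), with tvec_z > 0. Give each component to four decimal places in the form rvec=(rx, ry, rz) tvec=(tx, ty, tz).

rvec=(0.5782, -0.4572, -0.0321) tvec=(0.6241, 0.0342, 1.3922)

Intrinsics K: fx=437.8, fy=627.7, cx=330.4, cy=257.4
Marker side s = 0.21 m; corners in marker frame (Z=0):
  M0 = (-0.1050, +0.1050, 0)
  M1 = (+0.1050, +0.1050, 0)
  M2 = (+0.1050, -0.1050, 0)
  M3 = (-0.1050, -0.1050, 0)
Detected image corners:
  c0 = (492.202982, 319.345640) px
  c1 = (538.375292, 302.037491) px
  c2 = (561.764795, 225.394869) px
  c3 = (513.136911, 239.127343) px
Planar DLT: solve 8×8 A·h = b for H (H[2,2]=1):
  H  [+379.71872 +96.25327 +526.65276]
  H  [+5.30009 +477.38034 +272.81747]
  H  [+0.29302 +0.38369 +1.00000]
B = K⁻¹H; ‖b₁‖=0.718268, ‖b₂‖=0.718268; λ = 2/(‖b₁‖+‖b₂‖) = 1.392237, sign → tz>0 ⇒ λ=+1.392237
r₁ = λ·B[:,0] = (+0.89965,-0.15554,+0.40796); r₂ = λ·B[:,1] = (-0.09705,+0.83977,+0.53419)
r₃ = r₁×r₂ = (-0.42568,-0.52018,+0.74041); SVD([r₁ r₂ r₃]) → R = UVᵀ:
  R  [+0.89965 -0.09705 -0.42568]
  R  [-0.15554 +0.83977 -0.52018]
  R  [+0.40796 +0.53419 +0.74041]
t = (+0.62410, +0.03420, +1.39224) m
tr R = 2.479836; θ = arccos((tr R − 1)/2) = 0.737848 rad = 42.276°
axis k = ((R−Rᵀ)₃₂, (R−Rᵀ)₁₃, (R−Rᵀ)₂₁) / (2 sinθ) = (+0.783693, -0.619625, -0.043469)
rvec = θ·k = (+0.578247, -0.457189, -0.032073)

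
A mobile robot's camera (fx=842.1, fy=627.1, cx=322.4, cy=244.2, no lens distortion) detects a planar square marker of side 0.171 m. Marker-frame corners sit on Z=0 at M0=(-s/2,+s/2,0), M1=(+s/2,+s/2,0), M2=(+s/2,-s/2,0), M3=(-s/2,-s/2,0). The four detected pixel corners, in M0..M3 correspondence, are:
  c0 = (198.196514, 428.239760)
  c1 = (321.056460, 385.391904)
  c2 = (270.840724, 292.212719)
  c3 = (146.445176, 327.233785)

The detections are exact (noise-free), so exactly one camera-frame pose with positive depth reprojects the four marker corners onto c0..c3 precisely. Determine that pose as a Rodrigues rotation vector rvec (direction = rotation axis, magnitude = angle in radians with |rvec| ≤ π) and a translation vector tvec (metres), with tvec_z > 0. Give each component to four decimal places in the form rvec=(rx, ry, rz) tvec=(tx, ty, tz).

rvec=(-0.1961, -0.4376, -0.3582) tvec=(-0.1063, 0.1870, 1.0384)

Intrinsics K: fx=842.1, fy=627.1, cx=322.4, cy=244.2
Marker side s = 0.171 m; corners in marker frame (Z=0):
  M0 = (-0.0855, +0.0855, 0)
  M1 = (+0.0855, +0.0855, 0)
  M2 = (+0.0855, -0.0855, 0)
  M3 = (-0.0855, -0.0855, 0)
Detected image corners:
  c0 = (198.196514, 428.239760) px
  c1 = (321.056460, 385.391904) px
  c2 = (270.840724, 292.212719) px
  c3 = (146.445176, 327.233785) px
Planar DLT: solve 8×8 A·h = b for H (H[2,2]=1):
  H  [+823.57306 +273.51962 +236.17698]
  H  [-73.60139 +529.51672 +357.12093]
  H  [+0.42951 -0.10449 +1.00000]
B = K⁻¹H; ‖b₁‖=0.963001, ‖b₂‖=0.963001; λ = 2/(‖b₁‖+‖b₂‖) = 1.038421, sign → tz>0 ⇒ λ=+1.038421
r₁ = λ·B[:,0] = (+0.84482,-0.29556,+0.44601); r₂ = λ·B[:,1] = (+0.37883,+0.91908,-0.10850)
r₃ = r₁×r₂ = (-0.37785,+0.26063,+0.88842); SVD([r₁ r₂ r₃]) → R = UVᵀ:
  R  [+0.84482 +0.37883 -0.37785]
  R  [-0.29556 +0.91908 +0.26063]
  R  [+0.44601 -0.10850 +0.88842]
t = (-0.10632, +0.18699, +1.03842) m
tr R = 2.652326; θ = arccos((tr R − 1)/2) = 0.598533 rad = 34.293°
axis k = ((R−Rᵀ)₃₂, (R−Rᵀ)₁₃, (R−Rᵀ)₂₁) / (2 sinθ) = (-0.327577, -0.731118, -0.598465)
rvec = θ·k = (-0.196066, -0.437598, -0.358201)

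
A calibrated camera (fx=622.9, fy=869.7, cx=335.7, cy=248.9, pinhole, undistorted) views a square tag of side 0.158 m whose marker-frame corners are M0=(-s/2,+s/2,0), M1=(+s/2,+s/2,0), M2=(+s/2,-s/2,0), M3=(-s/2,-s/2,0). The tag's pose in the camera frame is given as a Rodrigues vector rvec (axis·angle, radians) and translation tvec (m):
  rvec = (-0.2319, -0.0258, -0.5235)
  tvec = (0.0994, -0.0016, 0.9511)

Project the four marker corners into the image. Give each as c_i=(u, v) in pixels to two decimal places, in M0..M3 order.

c0=(382.91, 346.12) c1=(472.88, 272.84) c2=(417.83, 153.50) c3=(330.26, 222.57)

Intrinsics K: fx=622.9, fy=869.7, cx=335.7, cy=248.9
Marker side s = 0.158 m; corners in marker frame (Z=0):
  M0 = (-0.0790, +0.0790, 0)
  M1 = (+0.0790, +0.0790, 0)
  M2 = (+0.0790, -0.0790, 0)
  M3 = (-0.0790, -0.0790, 0)
rvec = (-0.2319, -0.0258, -0.5235), |rvec| = θ = 0.57315 rad = 32.839°
Rodrigues: sinθ=0.54228, 1−cosθ=0.15980; R = I + sinθ·[k]× + (1−cosθ)·[k]×²:
    [+0.86636 +0.49822 +0.03465]
    [-0.49240 +0.84052 +0.22598]
    [+0.08347 -0.21284 +0.97352]
t = (0.0994, -0.0016, 0.9511) m
M0: Pc = R·M0+t = (+0.07032, +0.10370, +0.92769); u = 622.9·(+0.07032)/0.92769 + 335.7 = 382.9142, v = 869.7·(+0.10370)/0.92769 + 248.9 = 346.1181
M1: Pc = R·M1+t = (+0.20720, +0.02590, +0.94088); u = 622.9·(+0.20720)/0.94088 + 335.7 = 472.8757, v = 869.7·(+0.02590)/0.94088 + 248.9 = 272.8426
M2: Pc = R·M2+t = (+0.12848, -0.10690, +0.97451); u = 622.9·(+0.12848)/0.97451 + 335.7 = 417.8258, v = 869.7·(-0.10690)/0.97451 + 248.9 = 153.4966
M3: Pc = R·M3+t = (-0.00840, -0.02910, +0.96132); u = 622.9·(-0.00840)/0.96132 + 335.7 = 330.2561, v = 869.7·(-0.02910)/0.96132 + 248.9 = 222.5715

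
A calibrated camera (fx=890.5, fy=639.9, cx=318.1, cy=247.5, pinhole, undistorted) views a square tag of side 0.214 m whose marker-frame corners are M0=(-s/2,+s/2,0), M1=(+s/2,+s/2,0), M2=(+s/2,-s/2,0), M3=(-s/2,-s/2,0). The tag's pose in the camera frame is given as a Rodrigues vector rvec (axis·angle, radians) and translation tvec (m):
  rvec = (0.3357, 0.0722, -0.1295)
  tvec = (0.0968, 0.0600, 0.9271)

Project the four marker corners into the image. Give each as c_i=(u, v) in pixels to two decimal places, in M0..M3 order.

c0=(323.41, 361.06) c1=(521.55, 346.92) c2=(507.58, 209.50) c3=(294.55, 227.72)

Intrinsics K: fx=890.5, fy=639.9, cx=318.1, cy=247.5
Marker side s = 0.214 m; corners in marker frame (Z=0):
  M0 = (-0.1070, +0.1070, 0)
  M1 = (+0.1070, +0.1070, 0)
  M2 = (+0.1070, -0.1070, 0)
  M3 = (-0.1070, -0.1070, 0)
rvec = (0.3357, 0.0722, -0.1295), |rvec| = θ = 0.36698 rad = 21.027°
Rodrigues: sinθ=0.35880, 1−cosθ=0.06659; R = I + sinθ·[k]× + (1−cosθ)·[k]×²:
    [+0.98913 +0.13860 +0.04910]
    [-0.11463 +0.93599 -0.33284]
    [-0.09208 +0.32359 +0.94171]
t = (0.0968, 0.0600, 0.9271) m
M0: Pc = R·M0+t = (+0.00579, +0.17242, +0.97158); u = 890.5·(+0.00579)/0.97158 + 318.1 = 323.4093, v = 639.9·(+0.17242)/0.97158 + 247.5 = 361.0568
M1: Pc = R·M1+t = (+0.21747, +0.14789, +0.95187); u = 890.5·(+0.21747)/0.95187 + 318.1 = 521.5458, v = 639.9·(+0.14789)/0.95187 + 247.5 = 346.9168
M2: Pc = R·M2+t = (+0.18781, -0.05242, +0.88262); u = 890.5·(+0.18781)/0.88262 + 318.1 = 507.5834, v = 639.9·(-0.05242)/0.88262 + 247.5 = 209.4982
M3: Pc = R·M3+t = (-0.02387, -0.02789, +0.90233); u = 890.5·(-0.02387)/0.90233 + 318.1 = 294.5460, v = 639.9·(-0.02789)/0.90233 + 247.5 = 227.7244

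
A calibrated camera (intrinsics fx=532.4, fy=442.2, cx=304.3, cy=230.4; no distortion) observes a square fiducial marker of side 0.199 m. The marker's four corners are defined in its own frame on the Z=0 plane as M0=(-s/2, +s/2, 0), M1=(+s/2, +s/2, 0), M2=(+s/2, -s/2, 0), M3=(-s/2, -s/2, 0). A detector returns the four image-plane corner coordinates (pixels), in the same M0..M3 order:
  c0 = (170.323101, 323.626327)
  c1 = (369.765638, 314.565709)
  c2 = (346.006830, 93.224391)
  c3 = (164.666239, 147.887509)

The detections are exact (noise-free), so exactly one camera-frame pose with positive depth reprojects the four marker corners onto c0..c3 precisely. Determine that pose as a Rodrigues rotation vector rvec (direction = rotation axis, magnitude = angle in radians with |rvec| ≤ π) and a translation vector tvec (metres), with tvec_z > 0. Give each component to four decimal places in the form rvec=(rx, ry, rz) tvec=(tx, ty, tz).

Intrinsics K: fx=532.4, fy=442.2, cx=304.3, cy=230.4
Marker side s = 0.199 m; corners in marker frame (Z=0):
  M0 = (-0.0995, +0.0995, 0)
  M1 = (+0.0995, +0.0995, 0)
  M2 = (+0.0995, -0.0995, 0)
  M3 = (-0.0995, -0.0995, 0)
Detected image corners:
  c0 = (170.323101, 323.626327) px
  c1 = (369.765638, 314.565709) px
  c2 = (346.006830, 93.224391) px
  c3 = (164.666239, 147.887509) px
Planar DLT: solve 8×8 A·h = b for H (H[2,2]=1):
  H  [+635.62063 -32.42815 +250.89338]
  H  [-431.75445 +899.44669 +217.96175]
  H  [-1.21582 -0.38385 +1.00000]
B = K⁻¹H; ‖b₁‖=2.272298, ‖b₂‖=2.272298; λ = 2/(‖b₁‖+‖b₂‖) = 0.440083, sign → tz>0 ⇒ λ=+0.440083
r₁ = λ·B[:,0] = (+0.83123,-0.15090,-0.53506); r₂ = λ·B[:,1] = (+0.06975,+0.98316,-0.16893)
r₃ = r₁×r₂ = (+0.55154,+0.10310,+0.82775); SVD([r₁ r₂ r₃]) → R = UVᵀ:
  R  [+0.83123 +0.06975 +0.55154]
  R  [-0.15090 +0.98316 +0.10310]
  R  [-0.53506 -0.16893 +0.82775]
t = (-0.04415, -0.01238, +0.44008) m
tr R = 2.642136; θ = arccos((tr R − 1)/2) = 0.607517 rad = 34.808°
axis k = ((R−Rᵀ)₃₂, (R−Rᵀ)₁₃, (R−Rᵀ)₂₁) / (2 sinθ) = (-0.238272, +0.951773, -0.193272)
rvec = θ·k = (-0.144754, +0.578218, -0.117416)

rvec=(-0.1448, 0.5782, -0.1174) tvec=(-0.0441, -0.0124, 0.4401)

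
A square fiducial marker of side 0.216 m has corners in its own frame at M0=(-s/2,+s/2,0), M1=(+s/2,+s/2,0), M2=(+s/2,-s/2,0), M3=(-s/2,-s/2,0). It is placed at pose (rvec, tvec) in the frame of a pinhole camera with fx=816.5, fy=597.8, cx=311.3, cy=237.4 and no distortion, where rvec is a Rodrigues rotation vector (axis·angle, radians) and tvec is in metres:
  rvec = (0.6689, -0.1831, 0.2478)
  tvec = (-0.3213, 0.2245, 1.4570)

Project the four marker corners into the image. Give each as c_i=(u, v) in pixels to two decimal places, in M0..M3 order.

c0=(62.56, 352.70) c1=(179.93, 362.72) c2=(203.51, 305.11) c3=(76.14, 291.92)

Intrinsics K: fx=816.5, fy=597.8, cx=311.3, cy=237.4
Marker side s = 0.216 m; corners in marker frame (Z=0):
  M0 = (-0.1080, +0.1080, 0)
  M1 = (+0.1080, +0.1080, 0)
  M2 = (+0.1080, -0.1080, 0)
  M3 = (-0.1080, -0.1080, 0)
rvec = (0.6689, -0.1831, 0.2478), |rvec| = θ = 0.73645 rad = 42.195°
Rodrigues: sinθ=0.67166, 1−cosθ=0.25914; R = I + sinθ·[k]× + (1−cosθ)·[k]×²:
    [+0.95464 -0.28452 -0.08779]
    [+0.16748 +0.75688 -0.63173]
    [+0.24619 +0.58838 +0.77020]
t = (-0.3213, 0.2245, 1.4570) m
M0: Pc = R·M0+t = (-0.45513, +0.28815, +1.49396); u = 816.5·(-0.45513)/1.49396 + 311.3 = 62.5556, v = 597.8·(+0.28815)/1.49396 + 237.4 = 352.7039
M1: Pc = R·M1+t = (-0.24893, +0.32433, +1.54713); u = 816.5·(-0.24893)/1.54713 + 311.3 = 179.9288, v = 597.8·(+0.32433)/1.54713 + 237.4 = 362.7188
M2: Pc = R·M2+t = (-0.18747, +0.16085, +1.42004); u = 816.5·(-0.18747)/1.42004 + 311.3 = 203.5078, v = 597.8·(+0.16085)/1.42004 + 237.4 = 305.1115
M3: Pc = R·M3+t = (-0.39367, +0.12467, +1.36687); u = 816.5·(-0.39367)/1.36687 + 311.3 = 76.1388, v = 597.8·(+0.12467)/1.36687 + 237.4 = 291.9242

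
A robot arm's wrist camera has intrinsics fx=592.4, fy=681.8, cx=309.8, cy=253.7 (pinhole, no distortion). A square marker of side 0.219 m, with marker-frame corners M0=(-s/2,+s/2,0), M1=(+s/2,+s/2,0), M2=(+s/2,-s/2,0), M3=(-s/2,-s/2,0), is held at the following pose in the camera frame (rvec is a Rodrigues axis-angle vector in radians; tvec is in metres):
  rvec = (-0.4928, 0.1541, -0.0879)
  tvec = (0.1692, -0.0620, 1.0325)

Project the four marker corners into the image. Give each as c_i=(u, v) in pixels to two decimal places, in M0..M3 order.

Intrinsics K: fx=592.4, fy=681.8, cx=309.8, cy=253.7
Marker side s = 0.219 m; corners in marker frame (Z=0):
  M0 = (-0.1095, +0.1095, 0)
  M1 = (+0.1095, +0.1095, 0)
  M2 = (+0.1095, -0.1095, 0)
  M3 = (-0.1095, -0.1095, 0)
rvec = (-0.4928, 0.1541, -0.0879), |rvec| = θ = 0.52376 rad = 30.009°
Rodrigues: sinθ=0.50014, 1−cosθ=0.13406; R = I + sinθ·[k]× + (1−cosθ)·[k]×²:
    [+0.98462 +0.04683 +0.16832]
    [-0.12105 +0.87755 +0.46396]
    [-0.12598 -0.47720 +0.86972]
t = (0.1692, -0.0620, 1.0325) m
M0: Pc = R·M0+t = (+0.06651, +0.04735, +0.99404); u = 592.4·(+0.06651)/0.99404 + 309.8 = 349.4376, v = 681.8·(+0.04735)/0.99404 + 253.7 = 286.1741
M1: Pc = R·M1+t = (+0.28214, +0.02084, +0.96645); u = 592.4·(+0.28214)/0.96645 + 309.8 = 482.7436, v = 681.8·(+0.02084)/0.96645 + 253.7 = 268.3999
M2: Pc = R·M2+t = (+0.27189, -0.17135, +1.07096); u = 592.4·(+0.27189)/1.07096 + 309.8 = 460.1950, v = 681.8·(-0.17135)/1.07096 + 253.7 = 144.6165
M3: Pc = R·M3+t = (+0.05626, -0.14484, +1.09855); u = 592.4·(+0.05626)/1.09855 + 309.8 = 340.1368, v = 681.8·(-0.14484)/1.09855 + 253.7 = 163.8087

c0=(349.44, 286.17) c1=(482.74, 268.40) c2=(460.20, 144.62) c3=(340.14, 163.81)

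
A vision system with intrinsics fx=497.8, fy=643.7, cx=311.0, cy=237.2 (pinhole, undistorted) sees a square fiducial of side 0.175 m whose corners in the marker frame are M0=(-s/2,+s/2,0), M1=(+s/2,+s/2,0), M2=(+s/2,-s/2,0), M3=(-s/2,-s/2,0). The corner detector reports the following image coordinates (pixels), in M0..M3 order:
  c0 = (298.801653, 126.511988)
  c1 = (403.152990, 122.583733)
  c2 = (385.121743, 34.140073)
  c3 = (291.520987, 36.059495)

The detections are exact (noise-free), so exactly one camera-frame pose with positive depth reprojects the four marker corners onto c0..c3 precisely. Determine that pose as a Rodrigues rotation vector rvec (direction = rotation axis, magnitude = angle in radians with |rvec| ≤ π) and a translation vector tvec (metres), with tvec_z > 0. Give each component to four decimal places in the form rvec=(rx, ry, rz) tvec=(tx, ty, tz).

rvec=(-0.5911, -0.0779, -0.0717) tvec=(0.0592, -0.2167, 0.8724)

Intrinsics K: fx=497.8, fy=643.7, cx=311.0, cy=237.2
Marker side s = 0.175 m; corners in marker frame (Z=0):
  M0 = (-0.0875, +0.0875, 0)
  M1 = (+0.0875, +0.0875, 0)
  M2 = (+0.0875, -0.0875, 0)
  M3 = (-0.0875, -0.0875, 0)
Detected image corners:
  c0 = (298.801653, 126.511988) px
  c1 = (403.152990, 122.583733) px
  c2 = (385.121743, 34.140073) px
  c3 = (291.520987, 36.059495) px
Planar DLT: solve 8×8 A·h = b for H (H[2,2]=1):
  H  [+600.95445 -146.04773 +344.76396]
  H  [-7.80047 +460.43502 +77.32730]
  H  [+0.10759 -0.63443 +1.00000]
B = K⁻¹H; ‖b₁‖=1.146237, ‖b₂‖=1.146237; λ = 2/(‖b₁‖+‖b₂‖) = 0.872420, sign → tz>0 ⇒ λ=+0.872420
r₁ = λ·B[:,0] = (+0.99456,-0.04516,+0.09387); r₂ = λ·B[:,1] = (+0.08984,+0.82800,-0.55349)
r₃ = r₁×r₂ = (-0.05272,+0.55891,+0.82755); SVD([r₁ r₂ r₃]) → R = UVᵀ:
  R  [+0.99456 +0.08984 -0.05272]
  R  [-0.04516 +0.82800 +0.55891]
  R  [+0.09387 -0.55349 +0.82755]
t = (+0.05917, -0.21668, +0.87242) m
tr R = 2.650104; θ = arccos((tr R − 1)/2) = 0.600502 rad = 34.406°
axis k = ((R−Rᵀ)₃₂, (R−Rᵀ)₁₃, (R−Rᵀ)₂₁) / (2 sinθ) = (-0.984329, -0.129714, -0.119456)
rvec = θ·k = (-0.591092, -0.077894, -0.071733)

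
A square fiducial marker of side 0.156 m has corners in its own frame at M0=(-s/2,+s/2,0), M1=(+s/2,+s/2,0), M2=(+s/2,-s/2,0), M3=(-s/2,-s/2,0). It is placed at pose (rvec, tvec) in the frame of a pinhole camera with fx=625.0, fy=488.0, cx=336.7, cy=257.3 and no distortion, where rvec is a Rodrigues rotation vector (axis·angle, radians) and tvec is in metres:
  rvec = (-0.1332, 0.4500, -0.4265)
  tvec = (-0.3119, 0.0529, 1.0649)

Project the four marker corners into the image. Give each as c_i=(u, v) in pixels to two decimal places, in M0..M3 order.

c0=(135.87, 328.20) c1=(201.80, 300.49) c2=(171.88, 233.66) c3=(109.61, 264.22)

Intrinsics K: fx=625.0, fy=488.0, cx=336.7, cy=257.3
Marker side s = 0.156 m; corners in marker frame (Z=0):
  M0 = (-0.0780, +0.0780, 0)
  M1 = (+0.0780, +0.0780, 0)
  M2 = (+0.0780, -0.0780, 0)
  M3 = (-0.0780, -0.0780, 0)
rvec = (-0.1332, 0.4500, -0.4265), |rvec| = θ = 0.63415 rad = 36.334°
Rodrigues: sinθ=0.59249, 1−cosθ=0.19442; R = I + sinθ·[k]× + (1−cosθ)·[k]×²:
    [+0.81415 +0.36950 +0.44791]
    [-0.42746 +0.90348 +0.03166]
    [-0.39297 -0.21724 +0.89352]
t = (-0.3119, 0.0529, 1.0649) m
M0: Pc = R·M0+t = (-0.34658, +0.15671, +1.07861); u = 625.0·(-0.34658)/1.07861 + 336.7 = 135.8723, v = 488.0·(+0.15671)/1.07861 + 257.3 = 328.2027
M1: Pc = R·M1+t = (-0.21957, +0.09003, +1.01730); u = 625.0·(-0.21957)/1.01730 + 336.7 = 201.8001, v = 488.0·(+0.09003)/1.01730 + 257.3 = 300.4870
M2: Pc = R·M2+t = (-0.27722, -0.05091, +1.05119); u = 625.0·(-0.27722)/1.05119 + 336.7 = 171.8769, v = 488.0·(-0.05091)/1.05119 + 257.3 = 233.6642
M3: Pc = R·M3+t = (-0.40423, +0.01577, +1.11250); u = 625.0·(-0.40423)/1.11250 + 336.7 = 109.6064, v = 488.0·(+0.01577)/1.11250 + 257.3 = 264.2179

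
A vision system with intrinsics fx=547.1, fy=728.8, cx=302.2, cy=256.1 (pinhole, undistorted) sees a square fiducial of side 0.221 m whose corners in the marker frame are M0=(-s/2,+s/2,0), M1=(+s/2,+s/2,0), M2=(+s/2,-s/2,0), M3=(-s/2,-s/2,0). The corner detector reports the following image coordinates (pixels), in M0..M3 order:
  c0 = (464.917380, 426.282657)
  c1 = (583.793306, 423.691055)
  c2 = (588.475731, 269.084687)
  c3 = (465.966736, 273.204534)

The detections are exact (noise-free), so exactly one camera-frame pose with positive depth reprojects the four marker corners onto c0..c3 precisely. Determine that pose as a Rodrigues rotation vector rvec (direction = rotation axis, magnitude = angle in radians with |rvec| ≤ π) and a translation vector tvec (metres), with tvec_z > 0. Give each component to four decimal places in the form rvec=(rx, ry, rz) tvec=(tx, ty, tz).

Intrinsics K: fx=547.1, fy=728.8, cx=302.2, cy=256.1
Marker side s = 0.221 m; corners in marker frame (Z=0):
  M0 = (-0.1105, +0.1105, 0)
  M1 = (+0.1105, +0.1105, 0)
  M2 = (+0.1105, -0.1105, 0)
  M3 = (-0.1105, -0.1105, 0)
Detected image corners:
  c0 = (464.917380, 426.282657) px
  c1 = (583.793306, 423.691055) px
  c2 = (588.475731, 269.084687) px
  c3 = (465.966736, 273.204534) px
Planar DLT: solve 8×8 A·h = b for H (H[2,2]=1):
  H  [+523.91370 +58.16229 +525.48681]
  H  [-29.75145 +743.16477 +349.22278]
  H  [-0.04200 +0.13521 +1.00000]
B = K⁻¹H; ‖b₁‖=0.982064, ‖b₂‖=0.982064; λ = 2/(‖b₁‖+‖b₂‖) = 1.018264, sign → tz>0 ⇒ λ=+1.018264
r₁ = λ·B[:,0] = (+0.99873,-0.02654,-0.04277); r₂ = λ·B[:,1] = (+0.03220,+0.98995,+0.13768)
r₃ = r₁×r₂ = (+0.03868,-0.13888,+0.98955); SVD([r₁ r₂ r₃]) → R = UVᵀ:
  R  [+0.99873 +0.03220 +0.03868]
  R  [-0.02654 +0.98995 -0.13888]
  R  [-0.04277 +0.13768 +0.98955]
t = (+0.41558, +0.13011, +1.01826) m
tr R = 2.978239; θ = arccos((tr R − 1)/2) = 0.147651 rad = 8.460°
axis k = ((R−Rᵀ)₃₂, (R−Rᵀ)₁₃, (R−Rᵀ)₂₁) / (2 sinθ) = (+0.939951, +0.276827, -0.199645)
rvec = θ·k = (+0.138785, +0.040874, -0.029478)

rvec=(0.1388, 0.0409, -0.0295) tvec=(0.4156, 0.1301, 1.0183)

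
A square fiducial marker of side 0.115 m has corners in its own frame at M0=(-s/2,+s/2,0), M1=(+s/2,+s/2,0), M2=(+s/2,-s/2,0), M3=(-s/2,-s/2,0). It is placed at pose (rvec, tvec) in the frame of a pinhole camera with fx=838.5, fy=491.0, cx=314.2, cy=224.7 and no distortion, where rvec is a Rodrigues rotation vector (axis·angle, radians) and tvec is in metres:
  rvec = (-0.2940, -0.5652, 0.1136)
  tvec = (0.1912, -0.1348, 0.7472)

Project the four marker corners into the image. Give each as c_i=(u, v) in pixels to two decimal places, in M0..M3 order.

c0=(483.56, 161.07) c1=(577.12, 179.83) c2=(568.62, 114.12) c3=(478.85, 91.00)

Intrinsics K: fx=838.5, fy=491.0, cx=314.2, cy=224.7
Marker side s = 0.115 m; corners in marker frame (Z=0):
  M0 = (-0.0575, +0.0575, 0)
  M1 = (+0.0575, +0.0575, 0)
  M2 = (+0.0575, -0.0575, 0)
  M3 = (-0.0575, -0.0575, 0)
rvec = (-0.2940, -0.5652, 0.1136), |rvec| = θ = 0.64714 rad = 37.078°
Rodrigues: sinθ=0.60291, 1−cosθ=0.20219; R = I + sinθ·[k]× + (1−cosθ)·[k]×²:
    [+0.83954 -0.02561 -0.54269]
    [+0.18606 +0.95204 +0.24291]
    [+0.51044 -0.30490 +0.80404]
t = (0.1912, -0.1348, 0.7472) m
M0: Pc = R·M0+t = (+0.14145, -0.09076, +0.70032); u = 838.5·(+0.14145)/0.70032 + 314.2 = 483.5646, v = 491.0·(-0.09076)/0.70032 + 224.7 = 161.0699
M1: Pc = R·M1+t = (+0.23800, -0.06936, +0.75902); u = 838.5·(+0.23800)/0.75902 + 314.2 = 577.1236, v = 491.0·(-0.06936)/0.75902 + 224.7 = 179.8323
M2: Pc = R·M2+t = (+0.24095, -0.17884, +0.79408); u = 838.5·(+0.24095)/0.79408 + 314.2 = 568.6237, v = 491.0·(-0.17884)/0.79408 + 224.7 = 114.1166
M3: Pc = R·M3+t = (+0.14440, -0.20024, +0.73538); u = 838.5·(+0.14440)/0.73538 + 314.2 = 478.8473, v = 491.0·(-0.20024)/0.73538 + 224.7 = 91.0031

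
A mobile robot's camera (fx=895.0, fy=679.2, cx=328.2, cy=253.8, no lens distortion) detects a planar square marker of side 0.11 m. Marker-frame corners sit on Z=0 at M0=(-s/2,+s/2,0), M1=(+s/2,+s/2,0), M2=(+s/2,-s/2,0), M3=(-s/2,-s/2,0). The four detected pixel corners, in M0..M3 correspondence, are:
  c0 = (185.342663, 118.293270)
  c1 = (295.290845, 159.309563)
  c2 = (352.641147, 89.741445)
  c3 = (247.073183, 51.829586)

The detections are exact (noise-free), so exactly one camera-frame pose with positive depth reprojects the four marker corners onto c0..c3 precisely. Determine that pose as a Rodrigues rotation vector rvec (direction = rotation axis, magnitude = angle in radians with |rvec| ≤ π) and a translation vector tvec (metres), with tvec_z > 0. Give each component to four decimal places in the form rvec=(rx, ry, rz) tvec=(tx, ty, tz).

Intrinsics K: fx=895.0, fy=679.2, cx=328.2, cy=253.8
Marker side s = 0.11 m; corners in marker frame (Z=0):
  M0 = (-0.0550, +0.0550, 0)
  M1 = (+0.0550, +0.0550, 0)
  M2 = (+0.0550, -0.0550, 0)
  M3 = (-0.0550, -0.0550, 0)
Detected image corners:
  c0 = (185.342663, 118.293270) px
  c1 = (295.290845, 159.309563) px
  c2 = (352.641147, 89.741445) px
  c3 = (247.073183, 51.829586) px
Planar DLT: solve 8×8 A·h = b for H (H[2,2]=1):
  H  [+938.11115 -663.90900 +270.37943]
  H  [+342.50013 +570.69174 +103.78056]
  H  [-0.15184 -0.45343 +1.00000]
B = K⁻¹H; ‖b₁‖=1.247508, ‖b₂‖=1.247508; λ = 2/(‖b₁‖+‖b₂‖) = 0.801598, sign → tz>0 ⇒ λ=+0.801598
r₁ = λ·B[:,0] = (+0.88484,+0.44970,-0.12172); r₂ = λ·B[:,1] = (-0.46134,+0.80936,-0.36347)
r₃ = r₁×r₂ = (-0.06494,+0.37777,+0.92362); SVD([r₁ r₂ r₃]) → R = UVᵀ:
  R  [+0.88484 -0.46134 -0.06494]
  R  [+0.44970 +0.80936 +0.37777]
  R  [-0.12172 -0.36347 +0.92362]
t = (-0.05179, -0.17705, +0.80160) m
tr R = 2.617820; θ = arccos((tr R − 1)/2) = 0.628500 rad = 36.010°
axis k = ((R−Rᵀ)₃₂, (R−Rᵀ)₁₃, (R−Rᵀ)₂₁) / (2 sinθ) = (-0.630378, +0.048285, +0.774785)
rvec = θ·k = (-0.396193, +0.030347, +0.486953)

rvec=(-0.3962, 0.0303, 0.4870) tvec=(-0.0518, -0.1771, 0.8016)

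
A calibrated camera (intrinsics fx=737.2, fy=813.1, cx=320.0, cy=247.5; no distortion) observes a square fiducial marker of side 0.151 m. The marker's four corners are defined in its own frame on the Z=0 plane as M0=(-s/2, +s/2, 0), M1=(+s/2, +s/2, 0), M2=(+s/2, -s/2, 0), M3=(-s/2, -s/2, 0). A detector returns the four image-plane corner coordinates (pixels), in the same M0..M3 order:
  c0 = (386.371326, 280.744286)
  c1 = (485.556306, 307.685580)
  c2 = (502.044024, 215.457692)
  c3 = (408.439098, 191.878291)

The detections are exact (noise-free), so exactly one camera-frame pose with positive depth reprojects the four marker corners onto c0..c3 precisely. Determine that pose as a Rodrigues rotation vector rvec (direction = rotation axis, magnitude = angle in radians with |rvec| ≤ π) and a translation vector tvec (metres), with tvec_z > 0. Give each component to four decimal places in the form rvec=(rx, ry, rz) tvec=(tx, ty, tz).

rvec=(-0.5066, 0.0883, 0.2705) tvec=(0.1939, -0.0001, 1.1399)

Intrinsics K: fx=737.2, fy=813.1, cx=320.0, cy=247.5
Marker side s = 0.151 m; corners in marker frame (Z=0):
  M0 = (-0.0755, +0.0755, 0)
  M1 = (+0.0755, +0.0755, 0)
  M2 = (+0.0755, -0.0755, 0)
  M3 = (-0.0755, -0.0755, 0)
Detected image corners:
  c0 = (386.371326, 280.744286) px
  c1 = (485.556306, 307.685580) px
  c2 = (502.044024, 215.457692) px
  c3 = (408.439098, 191.878291) px
Planar DLT: solve 8×8 A·h = b for H (H[2,2]=1):
  H  [+579.16626 -310.40428 +445.42196]
  H  [+134.18312 +497.55224 +247.41564]
  H  [-0.13160 -0.40968 +1.00000]
B = K⁻¹H; ‖b₁‖=0.877273, ‖b₂‖=0.877273; λ = 2/(‖b₁‖+‖b₂‖) = 1.139896, sign → tz>0 ⇒ λ=+1.139896
r₁ = λ·B[:,0] = (+0.96065,+0.23377,-0.15001); r₂ = λ·B[:,1] = (-0.27725,+0.83967,-0.46699)
r₃ = r₁×r₂ = (+0.01679,+0.49020,+0.87145); SVD([r₁ r₂ r₃]) → R = UVᵀ:
  R  [+0.96065 -0.27725 +0.01679]
  R  [+0.23377 +0.83967 +0.49020]
  R  [-0.15001 -0.46699 +0.87145]
t = (+0.19393, -0.00012, +1.13990) m
tr R = 2.671769; θ = arccos((tr R − 1)/2) = 0.581054 rad = 33.292°
axis k = ((R−Rᵀ)₃₂, (R−Rᵀ)₁₃, (R−Rᵀ)₂₁) / (2 sinθ) = (-0.871911, +0.151931, +0.465497)
rvec = θ·k = (-0.506628, +0.088280, +0.270479)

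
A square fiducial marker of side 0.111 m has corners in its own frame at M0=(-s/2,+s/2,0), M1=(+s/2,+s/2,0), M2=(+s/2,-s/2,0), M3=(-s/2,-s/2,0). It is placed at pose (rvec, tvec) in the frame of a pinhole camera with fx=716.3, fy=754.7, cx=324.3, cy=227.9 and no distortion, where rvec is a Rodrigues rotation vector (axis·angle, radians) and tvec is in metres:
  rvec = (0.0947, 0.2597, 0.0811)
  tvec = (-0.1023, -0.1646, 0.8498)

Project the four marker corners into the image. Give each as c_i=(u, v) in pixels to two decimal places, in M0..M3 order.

Intrinsics K: fx=716.3, fy=754.7, cx=324.3, cy=227.9
Marker side s = 0.111 m; corners in marker frame (Z=0):
  M0 = (-0.0555, +0.0555, 0)
  M1 = (+0.0555, +0.0555, 0)
  M2 = (+0.0555, -0.0555, 0)
  M3 = (-0.0555, -0.0555, 0)
rvec = (0.0947, 0.2597, 0.0811), |rvec| = θ = 0.28808 rad = 16.506°
Rodrigues: sinθ=0.28411, 1−cosθ=0.04121; R = I + sinθ·[k]× + (1−cosθ)·[k]×²:
    [+0.96324 -0.06777 +0.25994]
    [+0.09219 +0.99228 -0.08294]
    [-0.25231 +0.10385 +0.96206]
t = (-0.1023, -0.1646, 0.8498) m
M0: Pc = R·M0+t = (-0.15952, -0.11465, +0.86957); u = 716.3·(-0.15952)/0.86957 + 324.3 = 192.8954, v = 754.7·(-0.11465)/0.86957 + 227.9 = 128.3990
M1: Pc = R·M1+t = (-0.05260, -0.10441, +0.84156); u = 716.3·(-0.05260)/0.84156 + 324.3 = 279.5281, v = 754.7·(-0.10441)/0.84156 + 227.9 = 134.2651
M2: Pc = R·M2+t = (-0.04508, -0.21455, +0.83003); u = 716.3·(-0.04508)/0.83003 + 324.3 = 285.3981, v = 754.7·(-0.21455)/0.83003 + 227.9 = 32.8180
M3: Pc = R·M3+t = (-0.15200, -0.22479, +0.85804); u = 716.3·(-0.15200)/0.85804 + 324.3 = 197.4098, v = 754.7·(-0.22479)/0.85804 + 227.9 = 30.1843

c0=(192.90, 128.40) c1=(279.53, 134.27) c2=(285.40, 32.82) c3=(197.41, 30.18)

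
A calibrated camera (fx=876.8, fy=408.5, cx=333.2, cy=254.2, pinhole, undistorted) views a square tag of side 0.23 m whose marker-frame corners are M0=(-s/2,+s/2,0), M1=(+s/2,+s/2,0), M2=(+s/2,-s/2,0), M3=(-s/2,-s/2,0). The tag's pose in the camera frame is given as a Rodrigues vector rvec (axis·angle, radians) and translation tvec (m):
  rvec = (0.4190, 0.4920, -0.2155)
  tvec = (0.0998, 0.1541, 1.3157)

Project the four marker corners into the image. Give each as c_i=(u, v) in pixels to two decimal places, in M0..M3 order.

Intrinsics K: fx=876.8, fy=408.5, cx=333.2, cy=254.2
Marker side s = 0.23 m; corners in marker frame (Z=0):
  M0 = (-0.1150, +0.1150, 0)
  M1 = (+0.1150, +0.1150, 0)
  M2 = (+0.1150, -0.1150, 0)
  M3 = (-0.1150, -0.1150, 0)
rvec = (0.4190, 0.4920, -0.2155), |rvec| = θ = 0.68122 rad = 39.031°
Rodrigues: sinθ=0.62974, 1−cosθ=0.22320; R = I + sinθ·[k]× + (1−cosθ)·[k]×²:
    [+0.86124 +0.29836 +0.41139]
    [-0.10007 +0.89323 -0.43833]
    [-0.49825 +0.33634 +0.79914]
t = (0.0998, 0.1541, 1.3157) m
M0: Pc = R·M0+t = (+0.03507, +0.26833, +1.41168); u = 876.8·(+0.03507)/1.41168 + 333.2 = 354.9816, v = 408.5·(+0.26833)/1.41168 + 254.2 = 331.8468
M1: Pc = R·M1+t = (+0.23315, +0.24531, +1.29708); u = 876.8·(+0.23315)/1.29708 + 333.2 = 490.8077, v = 408.5·(+0.24531)/1.29708 + 254.2 = 331.4585
M2: Pc = R·M2+t = (+0.16453, +0.03987, +1.21972); u = 876.8·(+0.16453)/1.21972 + 333.2 = 451.4734, v = 408.5·(+0.03987)/1.21972 + 254.2 = 267.5534
M3: Pc = R·M3+t = (-0.03355, +0.06289, +1.33432); u = 876.8·(-0.03355)/1.33432 + 333.2 = 311.1508, v = 408.5·(+0.06289)/1.33432 + 254.2 = 273.4526

c0=(354.98, 331.85) c1=(490.81, 331.46) c2=(451.47, 267.55) c3=(311.15, 273.45)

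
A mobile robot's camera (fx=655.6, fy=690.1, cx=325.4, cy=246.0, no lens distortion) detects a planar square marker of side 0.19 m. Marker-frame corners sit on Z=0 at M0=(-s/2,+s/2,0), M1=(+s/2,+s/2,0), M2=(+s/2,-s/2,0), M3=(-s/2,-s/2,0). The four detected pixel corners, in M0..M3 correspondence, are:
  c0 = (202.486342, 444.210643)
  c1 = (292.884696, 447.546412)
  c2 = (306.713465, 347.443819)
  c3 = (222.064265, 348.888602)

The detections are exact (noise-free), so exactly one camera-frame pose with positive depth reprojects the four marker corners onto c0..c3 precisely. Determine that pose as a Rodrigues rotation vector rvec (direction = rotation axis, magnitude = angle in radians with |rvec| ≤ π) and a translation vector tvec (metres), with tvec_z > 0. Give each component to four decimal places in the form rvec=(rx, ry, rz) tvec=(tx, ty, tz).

Intrinsics K: fx=655.6, fy=690.1, cx=325.4, cy=246.0
Marker side s = 0.19 m; corners in marker frame (Z=0):
  M0 = (-0.0950, +0.0950, 0)
  M1 = (+0.0950, +0.0950, 0)
  M2 = (+0.0950, -0.0950, 0)
  M3 = (-0.0950, -0.0950, 0)
Detected image corners:
  c0 = (202.486342, 444.210643) px
  c1 = (292.884696, 447.546412) px
  c2 = (306.713465, 347.443819) px
  c3 = (222.064265, 348.888602) px
Planar DLT: solve 8×8 A·h = b for H (H[2,2]=1):
  H  [+395.13218 -189.18992 +255.29524]
  H  [-96.21339 +357.49216 +395.18167]
  H  [-0.25368 -0.39413 +1.00000]
B = K⁻¹H; ‖b₁‖=0.773071, ‖b₂‖=0.773071; λ = 2/(‖b₁‖+‖b₂‖) = 1.293542, sign → tz>0 ⇒ λ=+1.293542
r₁ = λ·B[:,0] = (+0.94250,-0.06337,-0.32815); r₂ = λ·B[:,1] = (-0.12024,+0.85183,-0.50983)
r₃ = r₁×r₂ = (+0.31184,+0.51997,+0.79523); SVD([r₁ r₂ r₃]) → R = UVᵀ:
  R  [+0.94250 -0.12024 +0.31184]
  R  [-0.06337 +0.85183 +0.51997]
  R  [-0.32815 -0.50983 +0.79523]
t = (-0.13832, +0.27963, +1.29354) m
tr R = 2.589559; θ = arccos((tr R − 1)/2) = 0.652152 rad = 37.366°
axis k = ((R−Rᵀ)₃₂, (R−Rᵀ)₁₃, (R−Rᵀ)₂₁) / (2 sinθ) = (-0.848410, +0.527263, +0.046851)
rvec = θ·k = (-0.553292, +0.343856, +0.030554)

rvec=(-0.5533, 0.3439, 0.0306) tvec=(-0.1383, 0.2796, 1.2935)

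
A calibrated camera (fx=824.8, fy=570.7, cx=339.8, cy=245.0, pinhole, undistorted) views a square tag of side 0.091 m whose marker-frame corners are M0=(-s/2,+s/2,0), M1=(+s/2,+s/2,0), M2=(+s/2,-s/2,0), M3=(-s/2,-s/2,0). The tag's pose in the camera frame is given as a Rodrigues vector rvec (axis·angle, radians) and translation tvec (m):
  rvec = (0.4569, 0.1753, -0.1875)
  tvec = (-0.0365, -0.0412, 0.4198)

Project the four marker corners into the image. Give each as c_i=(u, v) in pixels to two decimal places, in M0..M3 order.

Intrinsics K: fx=824.8, fy=570.7, cx=339.8, cy=245.0
Marker side s = 0.091 m; corners in marker frame (Z=0):
  M0 = (-0.0455, +0.0455, 0)
  M1 = (+0.0455, +0.0455, 0)
  M2 = (+0.0455, -0.0455, 0)
  M3 = (-0.0455, -0.0455, 0)
rvec = (0.4569, 0.1753, -0.1875), |rvec| = θ = 0.52406 rad = 30.027°
Rodrigues: sinθ=0.50040, 1−cosθ=0.13421; R = I + sinθ·[k]× + (1−cosθ)·[k]×²:
    [+0.96780 +0.21817 +0.12552]
    [-0.13990 +0.88081 -0.45233]
    [-0.20925 +0.42021 +0.88297]
t = (-0.0365, -0.0412, 0.4198) m
M0: Pc = R·M0+t = (-0.07061, +0.00524, +0.44844); u = 824.8·(-0.07061)/0.44844 + 339.8 = 209.9329, v = 570.7·(+0.00524)/0.44844 + 245.0 = 251.6712
M1: Pc = R·M1+t = (+0.01746, -0.00749, +0.42940); u = 824.8·(+0.01746)/0.42940 + 339.8 = 373.3414, v = 570.7·(-0.00749)/0.42940 + 245.0 = 235.0474
M2: Pc = R·M2+t = (-0.00239, -0.08764, +0.39116); u = 824.8·(-0.00239)/0.39116 + 339.8 = 334.7566, v = 570.7·(-0.08764)/0.39116 + 245.0 = 117.1307
M3: Pc = R·M3+t = (-0.09046, -0.07491, +0.41020); u = 824.8·(-0.09046)/0.41020 + 339.8 = 157.9063, v = 570.7·(-0.07491)/0.41020 + 245.0 = 140.7779

c0=(209.93, 251.67) c1=(373.34, 235.05) c2=(334.76, 117.13) c3=(157.91, 140.78)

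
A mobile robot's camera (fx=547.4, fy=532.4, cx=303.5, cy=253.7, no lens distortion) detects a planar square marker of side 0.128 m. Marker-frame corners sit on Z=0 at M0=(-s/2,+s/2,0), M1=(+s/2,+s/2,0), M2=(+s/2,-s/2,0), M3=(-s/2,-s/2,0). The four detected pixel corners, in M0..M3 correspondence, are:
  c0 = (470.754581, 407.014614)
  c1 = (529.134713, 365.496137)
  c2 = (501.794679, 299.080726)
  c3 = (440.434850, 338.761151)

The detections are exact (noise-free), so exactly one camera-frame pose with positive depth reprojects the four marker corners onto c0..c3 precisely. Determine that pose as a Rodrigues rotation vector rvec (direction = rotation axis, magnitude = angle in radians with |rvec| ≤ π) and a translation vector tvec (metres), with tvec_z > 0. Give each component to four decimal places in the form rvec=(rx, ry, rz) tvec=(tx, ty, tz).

rvec=(0.1200, -0.3464, -0.4652) tvec=(0.2883, 0.1603, 0.8629)

Intrinsics K: fx=547.4, fy=532.4, cx=303.5, cy=253.7
Marker side s = 0.128 m; corners in marker frame (Z=0):
  M0 = (-0.0640, +0.0640, 0)
  M1 = (+0.0640, +0.0640, 0)
  M2 = (+0.0640, -0.0640, 0)
  M3 = (-0.0640, -0.0640, 0)
Detected image corners:
  c0 = (470.754581, 407.014614) px
  c1 = (529.134713, 365.496137) px
  c2 = (501.794679, 299.080726) px
  c3 = (440.434850, 338.761151) px
Planar DLT: solve 8×8 A·h = b for H (H[2,2]=1):
  H  [+636.03001 +332.63962 +486.39901]
  H  [-194.94997 +604.07613 +352.61519]
  H  [+0.34696 +0.22175 +1.00000]
B = K⁻¹H; ‖b₁‖=1.158833, ‖b₂‖=1.158833; λ = 2/(‖b₁‖+‖b₂‖) = 0.862937, sign → tz>0 ⇒ λ=+0.862937
r₁ = λ·B[:,0] = (+0.83665,-0.45866,+0.29941); r₂ = λ·B[:,1] = (+0.41829,+0.88793,+0.19135)
r₃ = r₁×r₂ = (-0.35362,-0.03486,+0.93474); SVD([r₁ r₂ r₃]) → R = UVᵀ:
  R  [+0.83665 +0.41829 -0.35362]
  R  [-0.45866 +0.88793 -0.03486]
  R  [+0.29941 +0.19135 +0.93474]
t = (+0.28833, +0.16033, +0.86294) m
tr R = 2.659322; θ = arccos((tr R − 1)/2) = 0.592296 rad = 33.936°
axis k = ((R−Rᵀ)₃₂, (R−Rᵀ)₁₃, (R−Rᵀ)₂₁) / (2 sinθ) = (+0.202601, -0.584869, -0.785418)
rvec = θ·k = (+0.120000, -0.346415, -0.465200)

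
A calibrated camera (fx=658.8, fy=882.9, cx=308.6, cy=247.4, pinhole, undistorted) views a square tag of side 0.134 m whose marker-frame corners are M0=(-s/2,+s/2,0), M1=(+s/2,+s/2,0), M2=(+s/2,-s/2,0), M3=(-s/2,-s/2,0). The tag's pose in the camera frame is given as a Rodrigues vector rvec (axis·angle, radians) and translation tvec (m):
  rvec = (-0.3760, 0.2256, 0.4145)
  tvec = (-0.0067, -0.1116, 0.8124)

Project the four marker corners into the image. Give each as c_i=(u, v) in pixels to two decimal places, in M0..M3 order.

Intrinsics K: fx=658.8, fy=882.9, cx=308.6, cy=247.4
Marker side s = 0.134 m; corners in marker frame (Z=0):
  M0 = (-0.0670, +0.0670, 0)
  M1 = (+0.0670, +0.0670, 0)
  M2 = (+0.0670, -0.0670, 0)
  M3 = (-0.0670, -0.0670, 0)
rvec = (-0.3760, 0.2256, 0.4145), |rvec| = θ = 0.60339 rad = 34.572°
Rodrigues: sinθ=0.56744, 1−cosθ=0.17658; R = I + sinθ·[k]× + (1−cosθ)·[k]×²:
    [+0.89198 -0.43094 +0.13657]
    [+0.34866 +0.84810 +0.39895]
    [-0.28775 -0.30824 +0.90675]
t = (-0.0067, -0.1116, 0.8124) m
M0: Pc = R·M0+t = (-0.09534, -0.07814, +0.81103); u = 658.8·(-0.09534)/0.81103 + 308.6 = 231.1581, v = 882.9·(-0.07814)/0.81103 + 247.4 = 162.3380
M1: Pc = R·M1+t = (+0.02419, -0.03142, +0.77247); u = 658.8·(+0.02419)/0.77247 + 308.6 = 329.2303, v = 882.9·(-0.03142)/0.77247 + 247.4 = 211.4917
M2: Pc = R·M2+t = (+0.08194, -0.14506, +0.81377); u = 658.8·(+0.08194)/0.81377 + 308.6 = 374.9325, v = 882.9·(-0.14506)/0.81377 + 247.4 = 90.0150
M3: Pc = R·M3+t = (-0.03759, -0.19178, +0.85233); u = 658.8·(-0.03759)/0.85233 + 308.6 = 279.5454, v = 882.9·(-0.19178)/0.85233 + 247.4 = 48.7387

c0=(231.16, 162.34) c1=(329.23, 211.49) c2=(374.93, 90.02) c3=(279.55, 48.74)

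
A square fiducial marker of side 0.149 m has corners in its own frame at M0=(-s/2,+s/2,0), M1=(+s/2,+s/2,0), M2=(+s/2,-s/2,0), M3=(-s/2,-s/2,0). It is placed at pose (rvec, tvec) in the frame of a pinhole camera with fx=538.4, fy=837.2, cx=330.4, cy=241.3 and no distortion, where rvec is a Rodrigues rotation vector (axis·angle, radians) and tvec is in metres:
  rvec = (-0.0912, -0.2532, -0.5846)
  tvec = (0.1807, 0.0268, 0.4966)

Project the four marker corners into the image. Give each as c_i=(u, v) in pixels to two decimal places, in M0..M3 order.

c0=(513.88, 467.23) c1=(625.19, 320.82) c2=(537.75, 120.07) c3=(419.77, 249.48)

Intrinsics K: fx=538.4, fy=837.2, cx=330.4, cy=241.3
Marker side s = 0.149 m; corners in marker frame (Z=0):
  M0 = (-0.0745, +0.0745, 0)
  M1 = (+0.0745, +0.0745, 0)
  M2 = (+0.0745, -0.0745, 0)
  M3 = (-0.0745, -0.0745, 0)
rvec = (-0.0912, -0.2532, -0.5846), |rvec| = θ = 0.64357 rad = 36.874°
Rodrigues: sinθ=0.60006, 1−cosθ=0.20004; R = I + sinθ·[k]× + (1−cosθ)·[k]×²:
    [+0.80397 +0.55622 -0.21033]
    [-0.53392 +0.83092 +0.15652]
    [+0.26183 -0.01354 +0.96502]
t = (0.1807, 0.0268, 0.4966) m
M0: Pc = R·M0+t = (+0.16224, +0.12848, +0.47608); u = 538.4·(+0.16224)/0.47608 + 330.4 = 513.8788, v = 837.2·(+0.12848)/0.47608 + 241.3 = 467.2345
M1: Pc = R·M1+t = (+0.28203, +0.04893, +0.51510); u = 538.4·(+0.28203)/0.51510 + 330.4 = 625.1939, v = 837.2·(+0.04893)/0.51510 + 241.3 = 320.8217
M2: Pc = R·M2+t = (+0.19916, -0.07488, +0.51712); u = 538.4·(+0.19916)/0.51712 + 330.4 = 537.7548, v = 837.2·(-0.07488)/0.51712 + 241.3 = 120.0697
M3: Pc = R·M3+t = (+0.07937, +0.00467, +0.47810); u = 538.4·(+0.07937)/0.47810 + 330.4 = 419.7745, v = 837.2·(+0.00467)/0.47810 + 241.3 = 249.4834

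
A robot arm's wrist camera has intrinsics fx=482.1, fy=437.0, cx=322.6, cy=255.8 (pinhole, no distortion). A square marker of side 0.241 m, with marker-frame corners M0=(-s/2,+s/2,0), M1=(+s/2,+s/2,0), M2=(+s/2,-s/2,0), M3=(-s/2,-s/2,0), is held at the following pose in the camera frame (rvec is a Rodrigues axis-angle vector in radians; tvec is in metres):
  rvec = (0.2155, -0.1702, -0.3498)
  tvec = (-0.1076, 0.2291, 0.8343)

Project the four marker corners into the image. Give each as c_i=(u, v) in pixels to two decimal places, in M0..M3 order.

Intrinsics K: fx=482.1, fy=437.0, cx=322.6, cy=255.8
Marker side s = 0.241 m; corners in marker frame (Z=0):
  M0 = (-0.1205, +0.1205, 0)
  M1 = (+0.1205, +0.1205, 0)
  M2 = (+0.1205, -0.1205, 0)
  M3 = (-0.1205, -0.1205, 0)
rvec = (0.2155, -0.1702, -0.3498), |rvec| = θ = 0.44471 rad = 25.480°
Rodrigues: sinθ=0.43020, 1−cosθ=0.09727; R = I + sinθ·[k]× + (1−cosθ)·[k]×²:
    [+0.92557 +0.32034 -0.20172]
    [-0.35642 +0.91698 -0.17919]
    [+0.12757 +0.23775 +0.96291]
t = (-0.1076, 0.2291, 0.8343) m
M0: Pc = R·M0+t = (-0.18053, +0.38255, +0.84758); u = 482.1·(-0.18053)/0.84758 + 322.6 = 219.9147, v = 437.0·(+0.38255)/0.84758 + 255.8 = 453.0357
M1: Pc = R·M1+t = (+0.04253, +0.29665, +0.87832); u = 482.1·(+0.04253)/0.87832 + 322.6 = 345.9460, v = 437.0·(+0.29665)/0.87832 + 255.8 = 403.3940
M2: Pc = R·M2+t = (-0.03467, +0.07565, +0.82102); u = 482.1·(-0.03467)/0.82102 + 322.6 = 302.2421, v = 437.0·(+0.07565)/0.82102 + 255.8 = 296.0682
M3: Pc = R·M3+t = (-0.25773, +0.16155, +0.79028); u = 482.1·(-0.25773)/0.79028 + 322.6 = 165.3730, v = 437.0·(+0.16155)/0.79028 + 255.8 = 345.1336

c0=(219.91, 453.04) c1=(345.95, 403.39) c2=(302.24, 296.07) c3=(165.37, 345.13)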